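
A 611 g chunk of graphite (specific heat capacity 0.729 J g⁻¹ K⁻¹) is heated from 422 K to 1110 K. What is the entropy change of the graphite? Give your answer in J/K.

ΔS = 431 J/K

ΔS = ∫dQ_rev/T = m c ln(T₂/T₁) = 611 × 0.729 × ln(1110/422) = 431 J/K.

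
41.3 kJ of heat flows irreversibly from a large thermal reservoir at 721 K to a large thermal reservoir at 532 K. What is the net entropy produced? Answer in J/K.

ΔS_hot = −Q/T_H = −41300/721 = -57.282 J/K and ΔS_cold = +Q/T_C = 41300/532 = 77.632 J/K.
ΔS_total = -57.282 + 77.632 = 20.4 J/K, positive as the second law requires.

ΔS_total = 20.4 J/K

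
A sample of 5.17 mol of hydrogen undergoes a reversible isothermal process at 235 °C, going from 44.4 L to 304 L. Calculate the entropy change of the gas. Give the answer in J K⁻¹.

ΔS_gas = 82.7 J/K

For an isothermal ideal gas ΔS_gas = nR ln(V₂/V₁) = 5.17 × 8.314 × ln(304/44.4) = 82.7 J/K.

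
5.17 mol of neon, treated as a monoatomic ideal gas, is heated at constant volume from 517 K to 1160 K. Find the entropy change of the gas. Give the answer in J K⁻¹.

At constant volume, ΔS = nC_V ln(T₂/T₁) with C_V = 3R/2 = 12.47 J mol⁻¹ K⁻¹.
ΔS = 5.17 × 12.47 × ln(1160/517) = 52.1 J/K.

ΔS = 52.1 J/K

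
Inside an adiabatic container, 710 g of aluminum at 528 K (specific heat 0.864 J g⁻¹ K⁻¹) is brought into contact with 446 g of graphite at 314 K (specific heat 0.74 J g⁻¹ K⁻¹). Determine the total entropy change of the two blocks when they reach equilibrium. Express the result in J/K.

Energy balance: T_f = (m₁c₁T₁ + m₂c₂T₂)/(m₁c₁ + m₂c₂) = 453.14 K.
ΔS₁ = m₁c₁ ln(T_f/T₁) = 613.44 × ln(453.14/528) = -93.79 J/K.
ΔS₂ = m₂c₂ ln(T_f/T₂) = 330.04 × ln(453.14/314) = 121.1 J/K.
ΔS_total = -93.79 + 121.1 = 27.3 J/K.

ΔS_total = 27.3 J/K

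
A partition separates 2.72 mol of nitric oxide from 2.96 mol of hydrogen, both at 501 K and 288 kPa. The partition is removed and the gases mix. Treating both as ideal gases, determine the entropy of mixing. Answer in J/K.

Mole fractions: x_A = 2.72/5.68 = 0.479, x_B = 0.521.
ΔS_mix = −R(n_A ln x_A + n_B ln x_B) = −8.314 × (2.72 ln 0.479 + 2.96 ln 0.521) = 32.7 J/K.

ΔS_mix = 32.7 J/K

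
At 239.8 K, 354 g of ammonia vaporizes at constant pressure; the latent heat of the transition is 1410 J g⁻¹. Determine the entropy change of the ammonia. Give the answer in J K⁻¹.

ΔS = 2080 J/K

Heat absorbed by the substance: Q = mL = 354 × 1410 = 499140 J.
At constant T, ΔS = Q_rev/T = 499140 / 239.8 = 2080 J/K.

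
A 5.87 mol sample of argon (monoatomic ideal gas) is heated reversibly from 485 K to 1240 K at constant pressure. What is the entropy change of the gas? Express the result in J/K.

At constant pressure, ΔS = nC_p ln(T₂/T₁) with C_p = 5R/2 = 20.79 J mol⁻¹ K⁻¹.
ΔS = 5.87 × 20.79 × ln(1240/485) = 115 J/K.

ΔS = 115 J/K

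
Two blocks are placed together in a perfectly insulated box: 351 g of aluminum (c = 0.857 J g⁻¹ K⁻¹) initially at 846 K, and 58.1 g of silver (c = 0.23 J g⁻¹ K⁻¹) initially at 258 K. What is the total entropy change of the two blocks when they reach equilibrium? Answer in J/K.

Energy balance: T_f = (m₁c₁T₁ + m₂c₂T₂)/(m₁c₁ + m₂c₂) = 820.99 K.
ΔS₁ = m₁c₁ ln(T_f/T₁) = 300.807 × ln(820.99/846) = -9.027 J/K.
ΔS₂ = m₂c₂ ln(T_f/T₂) = 13.363 × ln(820.99/258) = 15.47 J/K.
ΔS_total = -9.027 + 15.47 = 6.44 J/K.

ΔS_total = 6.44 J/K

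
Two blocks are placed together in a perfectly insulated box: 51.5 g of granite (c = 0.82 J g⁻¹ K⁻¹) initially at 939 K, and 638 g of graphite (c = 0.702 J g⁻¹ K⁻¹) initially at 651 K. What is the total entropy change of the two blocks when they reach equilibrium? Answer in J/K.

ΔS_total = 2.87 J/K

Energy balance: T_f = (m₁c₁T₁ + m₂c₂T₂)/(m₁c₁ + m₂c₂) = 675.82 K.
ΔS₁ = m₁c₁ ln(T_f/T₁) = 42.23 × ln(675.82/939) = -13.89 J/K.
ΔS₂ = m₂c₂ ln(T_f/T₂) = 447.876 × ln(675.82/651) = 16.76 J/K.
ΔS_total = -13.89 + 16.76 = 2.87 J/K.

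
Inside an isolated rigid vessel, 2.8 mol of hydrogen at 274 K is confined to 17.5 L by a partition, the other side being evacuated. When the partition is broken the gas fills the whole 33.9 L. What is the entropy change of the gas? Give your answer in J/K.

No heat is exchanged and no work is done, so the ideal-gas temperature stays constant.
Entropy is a state function; using a reversible isothermal path, ΔS_gas = nR ln(V₂/V₁) = 2.8 × 8.314 × ln(33.9/17.5) = 15.4 J/K.

ΔS_gas = 15.4 J/K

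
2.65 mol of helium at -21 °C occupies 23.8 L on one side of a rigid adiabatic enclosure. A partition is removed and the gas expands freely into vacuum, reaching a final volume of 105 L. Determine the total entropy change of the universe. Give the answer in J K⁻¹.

ΔS_universe = 32.7 J/K

No heat is exchanged and no work is done, so the ideal-gas temperature stays constant.
Entropy is a state function; using a reversible isothermal path, ΔS_gas = nR ln(V₂/V₁) = 2.65 × 8.314 × ln(105/23.8) = 32.7 J/K.
The insulated surroundings exchange no heat, so ΔS_surr = 0 and ΔS_universe = ΔS_gas.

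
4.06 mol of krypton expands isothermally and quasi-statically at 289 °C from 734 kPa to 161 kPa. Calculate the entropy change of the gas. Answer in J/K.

ΔS_gas = 51.2 J/K

For an isothermal ideal gas ΔS_gas = nR ln(P₁/P₂) = 4.06 × 8.314 × ln(734/161) = 51.2 J/K.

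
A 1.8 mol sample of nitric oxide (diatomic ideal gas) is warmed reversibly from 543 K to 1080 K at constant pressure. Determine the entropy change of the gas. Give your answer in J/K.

ΔS = 36 J/K

At constant pressure, ΔS = nC_p ln(T₂/T₁) with C_p = 7R/2 = 29.1 J mol⁻¹ K⁻¹.
ΔS = 1.8 × 29.1 × ln(1080/543) = 36 J/K.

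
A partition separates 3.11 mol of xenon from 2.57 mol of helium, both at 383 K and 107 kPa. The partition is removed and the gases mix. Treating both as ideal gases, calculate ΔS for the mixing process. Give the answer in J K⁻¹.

Mole fractions: x_A = 3.11/5.68 = 0.548, x_B = 0.452.
ΔS_mix = −R(n_A ln x_A + n_B ln x_B) = −8.314 × (3.11 ln 0.548 + 2.57 ln 0.452) = 32.5 J/K.

ΔS_mix = 32.5 J/K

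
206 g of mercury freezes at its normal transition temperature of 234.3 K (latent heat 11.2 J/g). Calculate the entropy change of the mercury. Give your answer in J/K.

ΔS = -9.85 J/K

Heat released by the substance: Q = −mL = −206 × 11.2 = −2307.2 J.
At constant T, ΔS = Q_rev/T = −2307.2 / 234.3 = -9.85 J/K.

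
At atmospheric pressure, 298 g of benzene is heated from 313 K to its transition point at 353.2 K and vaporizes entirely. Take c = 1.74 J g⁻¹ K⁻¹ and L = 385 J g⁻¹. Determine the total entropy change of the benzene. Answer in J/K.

Warming step: ΔS₁ = m c ln(T_tr/T_i) = 298 × 1.74 × ln(353.2/313) = 62.65 J/K.
Phase change: ΔS₂ = +mL/T_tr = 298 × 385 / 353.2 = 324.8 J/K.
ΔS_total = (62.65) + (324.8) = 387 J/K.

ΔS = 387 J/K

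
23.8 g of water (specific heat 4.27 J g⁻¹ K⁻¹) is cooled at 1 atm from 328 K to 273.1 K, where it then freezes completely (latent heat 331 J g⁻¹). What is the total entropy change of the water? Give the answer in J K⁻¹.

Cooling step: ΔS₁ = m c ln(T_tr/T_i) = 23.8 × 4.27 × ln(273.1/328) = -18.62 J/K.
Phase change: ΔS₂ = −mL/T_tr = −23.8 × 331 / 273.1 = -28.85 J/K.
ΔS_total = (-18.62) + (-28.85) = -47.5 J/K.

ΔS = -47.5 J/K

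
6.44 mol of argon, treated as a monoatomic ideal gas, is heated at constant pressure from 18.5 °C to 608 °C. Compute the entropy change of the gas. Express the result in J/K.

In kelvin: T₁ = 291.65 K, T₂ = 881.15 K. At constant pressure, ΔS = nC_p ln(T₂/T₁) with C_p = 5R/2 = 20.79 J mol⁻¹ K⁻¹.
ΔS = 6.44 × 20.79 × ln(881.15/291.65) = 148 J/K.

ΔS = 148 J/K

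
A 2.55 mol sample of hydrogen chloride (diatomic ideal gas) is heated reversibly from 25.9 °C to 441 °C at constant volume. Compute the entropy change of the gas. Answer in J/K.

In kelvin: T₁ = 299.05 K, T₂ = 714.15 K. At constant volume, ΔS = nC_V ln(T₂/T₁) with C_V = 5R/2 = 20.79 J mol⁻¹ K⁻¹.
ΔS = 2.55 × 20.79 × ln(714.15/299.05) = 46.1 J/K.

ΔS = 46.1 J/K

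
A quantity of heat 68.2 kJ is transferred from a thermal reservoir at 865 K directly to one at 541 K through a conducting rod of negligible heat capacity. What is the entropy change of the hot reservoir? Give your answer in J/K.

The hot reservoir loses heat Q, so ΔS_hot = −Q/T_H = −68200/865 = -78.8 J/K.

ΔS_hot = -78.8 J/K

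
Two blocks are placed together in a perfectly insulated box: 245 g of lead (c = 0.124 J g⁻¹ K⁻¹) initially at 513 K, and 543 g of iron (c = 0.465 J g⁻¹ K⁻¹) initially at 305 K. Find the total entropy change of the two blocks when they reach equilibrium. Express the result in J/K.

ΔS_total = 4.2 J/K

Energy balance: T_f = (m₁c₁T₁ + m₂c₂T₂)/(m₁c₁ + m₂c₂) = 327.34 K.
ΔS₁ = m₁c₁ ln(T_f/T₁) = 30.38 × ln(327.34/513) = -13.65 J/K.
ΔS₂ = m₂c₂ ln(T_f/T₂) = 252.495 × ln(327.34/305) = 17.85 J/K.
ΔS_total = -13.65 + 17.85 = 4.2 J/K.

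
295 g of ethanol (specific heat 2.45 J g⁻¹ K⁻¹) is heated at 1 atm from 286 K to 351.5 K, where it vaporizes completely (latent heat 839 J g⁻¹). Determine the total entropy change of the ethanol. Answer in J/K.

ΔS = 853 J/K

Warming step: ΔS₁ = m c ln(T_tr/T_i) = 295 × 2.45 × ln(351.5/286) = 149 J/K.
Phase change: ΔS₂ = +mL/T_tr = 295 × 839 / 351.5 = 704.1 J/K.
ΔS_total = (149) + (704.1) = 853 J/K.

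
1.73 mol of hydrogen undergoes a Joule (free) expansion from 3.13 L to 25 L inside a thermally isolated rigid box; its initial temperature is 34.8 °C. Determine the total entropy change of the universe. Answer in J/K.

For an ideal gas in free expansion Q = 0 and W = 0, so T is unchanged.
Entropy is a state function; using a reversible isothermal path, ΔS_gas = nR ln(V₂/V₁) = 1.73 × 8.314 × ln(25/3.13) = 29.9 J/K.
The insulated surroundings exchange no heat, so ΔS_surr = 0 and ΔS_universe = ΔS_gas.

ΔS_universe = 29.9 J/K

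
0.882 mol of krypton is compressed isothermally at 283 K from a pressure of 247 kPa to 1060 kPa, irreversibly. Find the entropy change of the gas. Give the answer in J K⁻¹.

ΔS_gas = -10.7 J/K

Entropy is a state function, so ΔS_gas depends only on the end states.
For an isothermal ideal gas ΔS_gas = nR ln(P₁/P₂) = 0.882 × 8.314 × ln(247/1060) = -10.7 J/K.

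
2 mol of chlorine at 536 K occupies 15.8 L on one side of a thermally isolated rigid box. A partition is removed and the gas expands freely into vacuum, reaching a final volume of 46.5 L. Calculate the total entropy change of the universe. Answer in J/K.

ΔS_universe = 17.9 J/K

For an ideal gas in free expansion Q = 0 and W = 0, so T is unchanged.
Entropy is a state function; using a reversible isothermal path, ΔS_gas = nR ln(V₂/V₁) = 2 × 8.314 × ln(46.5/15.8) = 17.9 J/K.
The insulated surroundings exchange no heat, so ΔS_surr = 0 and ΔS_universe = ΔS_gas.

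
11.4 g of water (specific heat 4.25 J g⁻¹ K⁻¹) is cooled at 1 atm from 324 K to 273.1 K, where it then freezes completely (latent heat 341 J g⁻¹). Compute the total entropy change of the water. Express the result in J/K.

ΔS = -22.5 J/K

Cooling step: ΔS₁ = m c ln(T_tr/T_i) = 11.4 × 4.25 × ln(273.1/324) = -8.28 J/K.
Phase change: ΔS₂ = −mL/T_tr = −11.4 × 341 / 273.1 = -14.23 J/K.
ΔS_total = (-8.28) + (-14.23) = -22.5 J/K.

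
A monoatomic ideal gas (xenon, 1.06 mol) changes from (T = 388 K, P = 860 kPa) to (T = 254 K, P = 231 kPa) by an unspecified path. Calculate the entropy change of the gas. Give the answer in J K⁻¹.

ΔS = 2.25 J/K

ΔS = nC_p ln(T₂/T₁) − nR ln(P₂/P₁), with C_p = 5R/2 = 20.79 J mol⁻¹ K⁻¹ for a monoatomic ideal gas.
ΔS = 1.06 × [20.79 × ln(254/388) − 8.314 × ln(231/860)] = 2.25 J/K.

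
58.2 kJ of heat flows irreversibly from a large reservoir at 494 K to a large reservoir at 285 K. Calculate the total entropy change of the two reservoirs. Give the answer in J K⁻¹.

ΔS_hot = −Q/T_H = −58200/494 = -117.8 J/K and ΔS_cold = +Q/T_C = 58200/285 = 204.2 J/K.
ΔS_total = -117.8 + 204.2 = 86.4 J/K, positive as the second law requires.

ΔS_total = 86.4 J/K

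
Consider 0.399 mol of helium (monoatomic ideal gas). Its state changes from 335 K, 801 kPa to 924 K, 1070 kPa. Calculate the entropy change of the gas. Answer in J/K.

ΔS = nC_p ln(T₂/T₁) − nR ln(P₂/P₁), with C_p = 5R/2 = 20.79 J mol⁻¹ K⁻¹ for a monoatomic ideal gas.
ΔS = 0.399 × [20.79 × ln(924/335) − 8.314 × ln(1070/801)] = 7.45 J/K.

ΔS = 7.45 J/K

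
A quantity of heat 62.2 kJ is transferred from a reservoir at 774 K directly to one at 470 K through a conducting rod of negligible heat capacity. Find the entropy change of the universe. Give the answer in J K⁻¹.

ΔS_hot = −Q/T_H = −62200/774 = -80.362 J/K and ΔS_cold = +Q/T_C = 62200/470 = 132.34 J/K.
ΔS_total = -80.362 + 132.34 = 52 J/K, positive as the second law requires.

ΔS_total = 52 J/K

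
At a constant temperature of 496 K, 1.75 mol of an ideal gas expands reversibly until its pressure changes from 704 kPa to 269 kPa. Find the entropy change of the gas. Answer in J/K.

For an isothermal ideal gas ΔS_gas = nR ln(P₁/P₂) = 1.75 × 8.314 × ln(704/269) = 14 J/K.

ΔS_gas = 14 J/K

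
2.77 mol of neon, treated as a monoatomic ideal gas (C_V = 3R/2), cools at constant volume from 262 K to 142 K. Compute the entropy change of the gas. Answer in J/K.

ΔS = -21.2 J/K

At constant volume, ΔS = nC_V ln(T₂/T₁) with C_V = 3R/2 = 12.47 J mol⁻¹ K⁻¹.
ΔS = 2.77 × 12.47 × ln(142/262) = -21.2 J/K.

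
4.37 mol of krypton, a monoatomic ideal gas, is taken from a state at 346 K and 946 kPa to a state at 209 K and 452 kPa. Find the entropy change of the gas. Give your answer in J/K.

ΔS = nC_p ln(T₂/T₁) − nR ln(P₂/P₁), with C_p = 5R/2 = 20.79 J mol⁻¹ K⁻¹ for a monoatomic ideal gas.
ΔS = 4.37 × [20.79 × ln(209/346) − 8.314 × ln(452/946)] = -19 J/K.

ΔS = -19 J/K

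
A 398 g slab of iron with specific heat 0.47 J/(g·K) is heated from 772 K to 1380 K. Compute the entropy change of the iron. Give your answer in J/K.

ΔS = 109 J/K

ΔS = ∫dQ_rev/T = m c ln(T₂/T₁) = 398 × 0.47 × ln(1380/772) = 109 J/K.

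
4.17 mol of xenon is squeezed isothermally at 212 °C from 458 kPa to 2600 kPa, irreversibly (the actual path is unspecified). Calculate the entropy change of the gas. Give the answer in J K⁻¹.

Entropy is a state function, so ΔS_gas depends only on the end states.
For an isothermal ideal gas ΔS_gas = nR ln(P₁/P₂) = 4.17 × 8.314 × ln(458/2600) = -60.2 J/K.

ΔS_gas = -60.2 J/K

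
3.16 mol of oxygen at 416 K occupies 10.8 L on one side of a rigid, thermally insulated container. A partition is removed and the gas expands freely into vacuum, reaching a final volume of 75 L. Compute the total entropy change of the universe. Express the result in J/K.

ΔS_universe = 50.9 J/K

No heat is exchanged and no work is done, so the ideal-gas temperature stays constant.
Entropy is a state function; using a reversible isothermal path, ΔS_gas = nR ln(V₂/V₁) = 3.16 × 8.314 × ln(75/10.8) = 50.9 J/K.
The insulated surroundings exchange no heat, so ΔS_surr = 0 and ΔS_universe = ΔS_gas.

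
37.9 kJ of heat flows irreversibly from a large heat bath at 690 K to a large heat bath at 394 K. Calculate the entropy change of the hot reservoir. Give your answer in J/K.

The hot reservoir loses heat Q, so ΔS_hot = −Q/T_H = −37900/690 = -54.9 J/K.

ΔS_hot = -54.9 J/K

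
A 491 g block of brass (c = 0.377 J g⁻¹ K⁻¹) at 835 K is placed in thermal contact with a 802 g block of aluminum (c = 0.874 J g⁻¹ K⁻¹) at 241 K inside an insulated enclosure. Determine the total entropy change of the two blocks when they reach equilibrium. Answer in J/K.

ΔS_total = 138 J/K

Energy balance: T_f = (m₁c₁T₁ + m₂c₂T₂)/(m₁c₁ + m₂c₂) = 365.09 K.
ΔS₁ = m₁c₁ ln(T_f/T₁) = 185.107 × ln(365.09/835) = -153.1 J/K.
ΔS₂ = m₂c₂ ln(T_f/T₂) = 700.948 × ln(365.09/241) = 291.1 J/K.
ΔS_total = -153.1 + 291.1 = 138 J/K.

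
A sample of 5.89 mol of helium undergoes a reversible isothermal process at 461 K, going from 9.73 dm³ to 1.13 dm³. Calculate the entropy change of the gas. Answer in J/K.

For an isothermal ideal gas ΔS_gas = nR ln(V₂/V₁) = 5.89 × 8.314 × ln(1.13/9.73) = -105 J/K.

ΔS_gas = -105 J/K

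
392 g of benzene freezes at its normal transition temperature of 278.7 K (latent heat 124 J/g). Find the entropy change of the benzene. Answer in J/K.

ΔS = -174 J/K

Heat released by the substance: Q = −mL = −392 × 124 = −48608 J.
At constant T, ΔS = Q_rev/T = −48608 / 278.7 = -174 J/K.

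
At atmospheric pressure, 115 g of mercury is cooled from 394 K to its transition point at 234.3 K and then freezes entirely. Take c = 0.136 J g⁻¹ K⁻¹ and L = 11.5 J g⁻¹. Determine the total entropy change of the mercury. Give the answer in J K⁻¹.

ΔS = -13.8 J/K

Cooling step: ΔS₁ = m c ln(T_tr/T_i) = 115 × 0.136 × ln(234.3/394) = -8.129 J/K.
Phase change: ΔS₂ = −mL/T_tr = −115 × 11.5 / 234.3 = -5.644 J/K.
ΔS_total = (-8.129) + (-5.644) = -13.8 J/K.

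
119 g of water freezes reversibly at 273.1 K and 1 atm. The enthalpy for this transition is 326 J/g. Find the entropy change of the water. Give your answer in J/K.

Heat released by the substance: Q = −mL = −119 × 326 = −38794 J.
At constant T, ΔS = Q_rev/T = −38794 / 273.1 = -142 J/K.

ΔS = -142 J/K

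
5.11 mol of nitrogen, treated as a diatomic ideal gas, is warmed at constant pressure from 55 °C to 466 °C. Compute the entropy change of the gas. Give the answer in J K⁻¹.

ΔS = 121 J/K

In kelvin: T₁ = 328.15 K, T₂ = 739.15 K. At constant pressure, ΔS = nC_p ln(T₂/T₁) with C_p = 7R/2 = 29.1 J mol⁻¹ K⁻¹.
ΔS = 5.11 × 29.1 × ln(739.15/328.15) = 121 J/K.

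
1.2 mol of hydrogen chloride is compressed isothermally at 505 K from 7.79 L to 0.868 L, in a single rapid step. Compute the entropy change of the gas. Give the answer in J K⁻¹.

Entropy is a state function, so ΔS_gas depends only on the end states.
For an isothermal ideal gas ΔS_gas = nR ln(V₂/V₁) = 1.2 × 8.314 × ln(0.868/7.79) = -21.9 J/K.

ΔS_gas = -21.9 J/K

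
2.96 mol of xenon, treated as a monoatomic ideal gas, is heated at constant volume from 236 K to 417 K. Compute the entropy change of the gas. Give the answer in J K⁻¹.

At constant volume, ΔS = nC_V ln(T₂/T₁) with C_V = 3R/2 = 12.47 J mol⁻¹ K⁻¹.
ΔS = 2.96 × 12.47 × ln(417/236) = 21 J/K.

ΔS = 21 J/K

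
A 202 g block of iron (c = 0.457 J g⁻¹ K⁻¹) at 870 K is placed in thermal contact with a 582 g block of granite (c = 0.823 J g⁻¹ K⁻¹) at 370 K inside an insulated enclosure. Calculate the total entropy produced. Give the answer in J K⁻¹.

Energy balance: T_f = (m₁c₁T₁ + m₂c₂T₂)/(m₁c₁ + m₂c₂) = 450.79 K.
ΔS₁ = m₁c₁ ln(T_f/T₁) = 92.314 × ln(450.79/870) = -60.7 J/K.
ΔS₂ = m₂c₂ ln(T_f/T₂) = 478.986 × ln(450.79/370) = 94.6 J/K.
ΔS_total = -60.7 + 94.6 = 33.9 J/K.

ΔS_total = 33.9 J/K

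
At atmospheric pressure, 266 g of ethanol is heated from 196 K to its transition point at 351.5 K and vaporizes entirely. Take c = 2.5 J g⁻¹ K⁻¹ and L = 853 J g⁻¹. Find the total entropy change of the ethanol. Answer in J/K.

Warming step: ΔS₁ = m c ln(T_tr/T_i) = 266 × 2.5 × ln(351.5/196) = 388.4 J/K.
Phase change: ΔS₂ = +mL/T_tr = 266 × 853 / 351.5 = 645.5 J/K.
ΔS_total = (388.4) + (645.5) = 1030 J/K.

ΔS = 1030 J/K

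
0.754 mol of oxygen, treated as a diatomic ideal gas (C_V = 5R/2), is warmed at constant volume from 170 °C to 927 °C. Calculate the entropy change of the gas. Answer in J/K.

ΔS = 15.6 J/K

In kelvin: T₁ = 443.15 K, T₂ = 1200.15 K. At constant volume, ΔS = nC_V ln(T₂/T₁) with C_V = 5R/2 = 20.79 J mol⁻¹ K⁻¹.
ΔS = 0.754 × 20.79 × ln(1200.15/443.15) = 15.6 J/K.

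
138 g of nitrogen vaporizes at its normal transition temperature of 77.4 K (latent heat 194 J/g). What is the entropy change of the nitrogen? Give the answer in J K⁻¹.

ΔS = 346 J/K

Heat absorbed by the substance: Q = mL = 138 × 194 = 26772 J.
At constant T, ΔS = Q_rev/T = 26772 / 77.4 = 346 J/K.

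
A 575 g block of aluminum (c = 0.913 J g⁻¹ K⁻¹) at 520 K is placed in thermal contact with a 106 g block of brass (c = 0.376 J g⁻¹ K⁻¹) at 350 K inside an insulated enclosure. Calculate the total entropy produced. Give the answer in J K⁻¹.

Energy balance: T_f = (m₁c₁T₁ + m₂c₂T₂)/(m₁c₁ + m₂c₂) = 508 K.
ΔS₁ = m₁c₁ ln(T_f/T₁) = 524.975 × ln(508/520) = -12.25 J/K.
ΔS₂ = m₂c₂ ln(T_f/T₂) = 39.856 × ln(508/350) = 14.85 J/K.
ΔS_total = -12.25 + 14.85 = 2.6 J/K.

ΔS_total = 2.6 J/K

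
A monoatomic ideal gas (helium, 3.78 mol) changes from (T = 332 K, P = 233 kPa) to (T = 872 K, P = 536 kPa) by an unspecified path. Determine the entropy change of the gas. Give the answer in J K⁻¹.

ΔS = nC_p ln(T₂/T₁) − nR ln(P₂/P₁), with C_p = 5R/2 = 20.79 J mol⁻¹ K⁻¹ for a monoatomic ideal gas.
ΔS = 3.78 × [20.79 × ln(872/332) − 8.314 × ln(536/233)] = 49.7 J/K.

ΔS = 49.7 J/K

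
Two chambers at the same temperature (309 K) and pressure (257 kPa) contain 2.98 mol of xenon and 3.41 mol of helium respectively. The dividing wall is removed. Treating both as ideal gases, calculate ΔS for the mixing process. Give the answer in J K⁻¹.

ΔS_mix = 36.7 J/K

Mole fractions: x_A = 2.98/6.39 = 0.466, x_B = 0.534.
ΔS_mix = −R(n_A ln x_A + n_B ln x_B) = −8.314 × (2.98 ln 0.466 + 3.41 ln 0.534) = 36.7 J/K.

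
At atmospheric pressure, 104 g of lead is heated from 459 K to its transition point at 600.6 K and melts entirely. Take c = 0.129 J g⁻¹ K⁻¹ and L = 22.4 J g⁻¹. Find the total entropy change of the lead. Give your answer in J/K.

Warming step: ΔS₁ = m c ln(T_tr/T_i) = 104 × 0.129 × ln(600.6/459) = 3.607 J/K.
Phase change: ΔS₂ = +mL/T_tr = 104 × 22.4 / 600.6 = 3.879 J/K.
ΔS_total = (3.607) + (3.879) = 7.49 J/K.

ΔS = 7.49 J/K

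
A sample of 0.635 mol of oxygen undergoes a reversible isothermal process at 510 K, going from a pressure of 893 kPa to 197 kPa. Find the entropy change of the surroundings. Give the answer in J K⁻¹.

ΔS_surr = -7.98 J/K

For an isothermal ideal gas ΔS_gas = nR ln(P₁/P₂) = 0.635 × 8.314 × ln(893/197) = 7.98 J/K.
The process is reversible, so ΔS_surr = −ΔS_gas = -7.98 J/K and ΔS_universe = 0.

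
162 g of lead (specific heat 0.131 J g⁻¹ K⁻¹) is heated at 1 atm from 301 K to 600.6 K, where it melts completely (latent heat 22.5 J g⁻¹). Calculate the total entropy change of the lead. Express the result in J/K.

ΔS = 20.7 J/K

Warming step: ΔS₁ = m c ln(T_tr/T_i) = 162 × 0.131 × ln(600.6/301) = 14.66 J/K.
Phase change: ΔS₂ = +mL/T_tr = 162 × 22.5 / 600.6 = 6.069 J/K.
ΔS_total = (14.66) + (6.069) = 20.7 J/K.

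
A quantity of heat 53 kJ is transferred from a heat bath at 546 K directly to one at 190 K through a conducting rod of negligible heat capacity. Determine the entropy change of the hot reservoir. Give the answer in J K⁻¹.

ΔS_hot = -97.1 J/K

The hot reservoir loses heat Q, so ΔS_hot = −Q/T_H = −53000/546 = -97.1 J/K.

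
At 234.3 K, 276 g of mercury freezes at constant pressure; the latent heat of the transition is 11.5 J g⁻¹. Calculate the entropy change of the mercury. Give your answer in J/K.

ΔS = -13.5 J/K

Heat released by the substance: Q = −mL = −276 × 11.5 = −3174 J.
At constant T, ΔS = Q_rev/T = −3174 / 234.3 = -13.5 J/K.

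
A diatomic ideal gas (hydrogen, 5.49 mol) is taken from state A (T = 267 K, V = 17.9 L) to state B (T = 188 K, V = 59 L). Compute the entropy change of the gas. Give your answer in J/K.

Entropy is a state function: ΔS = nC_V ln(T₂/T₁) + nR ln(V₂/V₁), with C_V = 5R/2 = 20.79 J mol⁻¹ K⁻¹ for a diatomic ideal gas.
ΔS = 5.49 × [20.79 × ln(188/267) + 8.314 × ln(59/17.9)] = 14.4 J/K.

ΔS = 14.4 J/K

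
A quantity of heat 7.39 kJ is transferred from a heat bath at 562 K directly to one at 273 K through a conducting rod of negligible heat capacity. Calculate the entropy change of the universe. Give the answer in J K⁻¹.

ΔS_total = 13.9 J/K

ΔS_hot = −Q/T_H = −7390/562 = -13.15 J/K and ΔS_cold = +Q/T_C = 7390/273 = 27.07 J/K.
ΔS_total = -13.15 + 27.07 = 13.9 J/K, positive as the second law requires.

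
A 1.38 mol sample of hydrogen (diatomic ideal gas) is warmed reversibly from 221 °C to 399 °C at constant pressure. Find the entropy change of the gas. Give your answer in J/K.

In kelvin: T₁ = 494.15 K, T₂ = 672.15 K. At constant pressure, ΔS = nC_p ln(T₂/T₁) with C_p = 7R/2 = 29.1 J mol⁻¹ K⁻¹.
ΔS = 1.38 × 29.1 × ln(672.15/494.15) = 12.4 J/K.

ΔS = 12.4 J/K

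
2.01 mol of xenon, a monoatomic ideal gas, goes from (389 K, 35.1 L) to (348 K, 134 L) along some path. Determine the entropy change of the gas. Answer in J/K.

ΔS = 19.6 J/K

Entropy is a state function: ΔS = nC_V ln(T₂/T₁) + nR ln(V₂/V₁), with C_V = 3R/2 = 12.47 J mol⁻¹ K⁻¹ for a monoatomic ideal gas.
ΔS = 2.01 × [12.47 × ln(348/389) + 8.314 × ln(134/35.1)] = 19.6 J/K.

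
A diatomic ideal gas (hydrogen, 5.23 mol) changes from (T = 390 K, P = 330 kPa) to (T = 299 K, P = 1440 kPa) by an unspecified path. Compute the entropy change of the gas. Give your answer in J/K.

ΔS = -104 J/K

ΔS = nC_p ln(T₂/T₁) − nR ln(P₂/P₁), with C_p = 7R/2 = 29.1 J mol⁻¹ K⁻¹ for a diatomic ideal gas.
ΔS = 5.23 × [29.1 × ln(299/390) − 8.314 × ln(1440/330)] = -104 J/K.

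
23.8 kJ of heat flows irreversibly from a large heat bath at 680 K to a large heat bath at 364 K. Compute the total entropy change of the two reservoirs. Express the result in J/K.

ΔS_hot = −Q/T_H = −23800/680 = -35 J/K and ΔS_cold = +Q/T_C = 23800/364 = 65.38 J/K.
ΔS_total = -35 + 65.38 = 30.4 J/K, positive as the second law requires.

ΔS_total = 30.4 J/K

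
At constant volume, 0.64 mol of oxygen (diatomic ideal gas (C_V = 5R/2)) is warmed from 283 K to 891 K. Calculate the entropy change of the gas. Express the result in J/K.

ΔS = 15.3 J/K

At constant volume, ΔS = nC_V ln(T₂/T₁) with C_V = 5R/2 = 20.79 J mol⁻¹ K⁻¹.
ΔS = 0.64 × 20.79 × ln(891/283) = 15.3 J/K.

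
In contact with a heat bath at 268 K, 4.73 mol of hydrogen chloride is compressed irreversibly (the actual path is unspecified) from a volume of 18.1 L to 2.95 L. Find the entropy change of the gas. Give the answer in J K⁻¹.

Entropy is a state function, so ΔS_gas depends only on the end states.
For an isothermal ideal gas ΔS_gas = nR ln(V₂/V₁) = 4.73 × 8.314 × ln(2.95/18.1) = -71.3 J/K.

ΔS_gas = -71.3 J/K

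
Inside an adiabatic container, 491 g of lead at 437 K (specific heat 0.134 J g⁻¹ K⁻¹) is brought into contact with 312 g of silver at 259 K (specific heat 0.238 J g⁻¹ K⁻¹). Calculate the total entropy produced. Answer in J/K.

Energy balance: T_f = (m₁c₁T₁ + m₂c₂T₂)/(m₁c₁ + m₂c₂) = 342.62 K.
ΔS₁ = m₁c₁ ln(T_f/T₁) = 65.794 × ln(342.62/437) = -16.01 J/K.
ΔS₂ = m₂c₂ ln(T_f/T₂) = 74.256 × ln(342.62/259) = 20.78 J/K.
ΔS_total = -16.01 + 20.78 = 4.77 J/K.

ΔS_total = 4.77 J/K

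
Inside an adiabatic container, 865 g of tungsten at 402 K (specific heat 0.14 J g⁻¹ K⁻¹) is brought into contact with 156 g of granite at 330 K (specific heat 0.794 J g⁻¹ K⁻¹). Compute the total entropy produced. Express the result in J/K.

ΔS_total = 1.19 J/K

Energy balance: T_f = (m₁c₁T₁ + m₂c₂T₂)/(m₁c₁ + m₂c₂) = 365.59 K.
ΔS₁ = m₁c₁ ln(T_f/T₁) = 121.1 × ln(365.59/402) = -11.5 J/K.
ΔS₂ = m₂c₂ ln(T_f/T₂) = 123.864 × ln(365.59/330) = 12.69 J/K.
ΔS_total = -11.5 + 12.69 = 1.19 J/K.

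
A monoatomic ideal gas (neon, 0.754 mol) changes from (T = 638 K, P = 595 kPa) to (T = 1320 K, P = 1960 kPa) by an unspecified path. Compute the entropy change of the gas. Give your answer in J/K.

ΔS = 3.92 J/K

ΔS = nC_p ln(T₂/T₁) − nR ln(P₂/P₁), with C_p = 5R/2 = 20.79 J mol⁻¹ K⁻¹ for a monoatomic ideal gas.
ΔS = 0.754 × [20.79 × ln(1320/638) − 8.314 × ln(1960/595)] = 3.92 J/K.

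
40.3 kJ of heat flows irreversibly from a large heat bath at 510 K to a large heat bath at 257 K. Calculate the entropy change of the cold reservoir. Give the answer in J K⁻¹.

ΔS_cold = 157 J/K

The cold reservoir gains heat Q, so ΔS_cold = +Q/T_C = 40300/257 = 157 J/K.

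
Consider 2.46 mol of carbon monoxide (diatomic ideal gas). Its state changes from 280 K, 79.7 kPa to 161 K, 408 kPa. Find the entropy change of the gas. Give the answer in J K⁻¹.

ΔS = -73 J/K

ΔS = nC_p ln(T₂/T₁) − nR ln(P₂/P₁), with C_p = 7R/2 = 29.1 J mol⁻¹ K⁻¹ for a diatomic ideal gas.
ΔS = 2.46 × [29.1 × ln(161/280) − 8.314 × ln(408/79.7)] = -73 J/K.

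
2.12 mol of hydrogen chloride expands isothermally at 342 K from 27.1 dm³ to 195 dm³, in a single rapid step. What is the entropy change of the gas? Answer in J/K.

ΔS_gas = 34.8 J/K

Entropy is a state function, so ΔS_gas depends only on the end states.
For an isothermal ideal gas ΔS_gas = nR ln(V₂/V₁) = 2.12 × 8.314 × ln(195/27.1) = 34.8 J/K.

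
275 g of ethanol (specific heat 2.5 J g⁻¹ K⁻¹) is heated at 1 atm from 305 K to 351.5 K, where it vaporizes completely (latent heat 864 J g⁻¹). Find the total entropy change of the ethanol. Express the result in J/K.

Warming step: ΔS₁ = m c ln(T_tr/T_i) = 275 × 2.5 × ln(351.5/305) = 97.55 J/K.
Phase change: ΔS₂ = +mL/T_tr = 275 × 864 / 351.5 = 676 J/K.
ΔS_total = (97.55) + (676) = 774 J/K.

ΔS = 774 J/K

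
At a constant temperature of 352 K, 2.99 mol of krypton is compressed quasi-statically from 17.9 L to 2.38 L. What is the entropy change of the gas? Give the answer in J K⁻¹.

ΔS_gas = -50.2 J/K

For an isothermal ideal gas ΔS_gas = nR ln(V₂/V₁) = 2.99 × 8.314 × ln(2.38/17.9) = -50.2 J/K.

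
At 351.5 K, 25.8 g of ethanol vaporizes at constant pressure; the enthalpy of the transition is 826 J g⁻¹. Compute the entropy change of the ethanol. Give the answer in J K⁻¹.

Heat absorbed by the substance: Q = mL = 25.8 × 826 = 21310.8 J.
At constant T, ΔS = Q_rev/T = 21310.8 / 351.5 = 60.6 J/K.

ΔS = 60.6 J/K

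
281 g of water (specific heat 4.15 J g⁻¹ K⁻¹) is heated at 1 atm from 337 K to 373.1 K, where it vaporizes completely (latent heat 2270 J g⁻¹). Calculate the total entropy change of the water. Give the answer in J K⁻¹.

Warming step: ΔS₁ = m c ln(T_tr/T_i) = 281 × 4.15 × ln(373.1/337) = 118.7 J/K.
Phase change: ΔS₂ = +mL/T_tr = 281 × 2270 / 373.1 = 1710 J/K.
ΔS_total = (118.7) + (1710) = 1830 J/K.

ΔS = 1830 J/K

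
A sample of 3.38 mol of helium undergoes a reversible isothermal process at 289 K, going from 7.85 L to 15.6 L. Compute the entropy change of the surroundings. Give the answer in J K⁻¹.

ΔS_surr = -19.3 J/K

For an isothermal ideal gas ΔS_gas = nR ln(V₂/V₁) = 3.38 × 8.314 × ln(15.6/7.85) = 19.3 J/K.
The process is reversible, so ΔS_surr = −ΔS_gas = -19.3 J/K and ΔS_universe = 0.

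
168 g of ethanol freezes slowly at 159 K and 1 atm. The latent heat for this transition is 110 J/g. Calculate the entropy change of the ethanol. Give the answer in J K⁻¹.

Heat released by the substance: Q = −mL = −168 × 110 = −18480 J.
At constant T, ΔS = Q_rev/T = −18480 / 159 = -116 J/K.

ΔS = -116 J/K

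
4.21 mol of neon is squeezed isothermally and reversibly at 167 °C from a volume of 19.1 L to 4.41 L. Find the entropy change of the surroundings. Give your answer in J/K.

ΔS_surr = 51.3 J/K

For an isothermal ideal gas ΔS_gas = nR ln(V₂/V₁) = 4.21 × 8.314 × ln(4.41/19.1) = -51.3 J/K.
The process is reversible, so ΔS_surr = −ΔS_gas = 51.3 J/K and ΔS_universe = 0.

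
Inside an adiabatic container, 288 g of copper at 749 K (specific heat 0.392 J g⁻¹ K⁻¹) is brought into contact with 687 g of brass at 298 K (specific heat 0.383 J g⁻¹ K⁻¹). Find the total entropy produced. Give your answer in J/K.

ΔS_total = 36.8 J/K

Energy balance: T_f = (m₁c₁T₁ + m₂c₂T₂)/(m₁c₁ + m₂c₂) = 433.41 K.
ΔS₁ = m₁c₁ ln(T_f/T₁) = 112.896 × ln(433.41/749) = -61.76 J/K.
ΔS₂ = m₂c₂ ln(T_f/T₂) = 263.121 × ln(433.41/298) = 98.56 J/K.
ΔS_total = -61.76 + 98.56 = 36.8 J/K.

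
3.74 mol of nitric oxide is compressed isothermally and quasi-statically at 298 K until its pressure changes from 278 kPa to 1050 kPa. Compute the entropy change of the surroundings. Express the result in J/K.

For an isothermal ideal gas ΔS_gas = nR ln(P₁/P₂) = 3.74 × 8.314 × ln(278/1050) = -41.3 J/K.
The process is reversible, so ΔS_surr = −ΔS_gas = 41.3 J/K and ΔS_universe = 0.

ΔS_surr = 41.3 J/K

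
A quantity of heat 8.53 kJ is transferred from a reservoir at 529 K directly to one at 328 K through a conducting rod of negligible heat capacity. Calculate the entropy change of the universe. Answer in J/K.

ΔS_hot = −Q/T_H = −8530/529 = -16.125 J/K and ΔS_cold = +Q/T_C = 8530/328 = 26.006 J/K.
ΔS_total = -16.125 + 26.006 = 9.88 J/K, positive as the second law requires.

ΔS_total = 9.88 J/K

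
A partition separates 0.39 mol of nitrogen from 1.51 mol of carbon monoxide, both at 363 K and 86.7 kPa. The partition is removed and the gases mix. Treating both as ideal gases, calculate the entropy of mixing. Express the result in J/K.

ΔS_mix = 8.02 J/K

Mole fractions: x_A = 0.39/1.9 = 0.205, x_B = 0.795.
ΔS_mix = −R(n_A ln x_A + n_B ln x_B) = −8.314 × (0.39 ln 0.205 + 1.51 ln 0.795) = 8.02 J/K.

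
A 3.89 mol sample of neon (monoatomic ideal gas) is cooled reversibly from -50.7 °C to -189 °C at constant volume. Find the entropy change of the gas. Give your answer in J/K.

In kelvin: T₁ = 222.45 K, T₂ = 84.15 K. At constant volume, ΔS = nC_V ln(T₂/T₁) with C_V = 3R/2 = 12.47 J mol⁻¹ K⁻¹.
ΔS = 3.89 × 12.47 × ln(84.15/222.45) = -47.2 J/K.

ΔS = -47.2 J/K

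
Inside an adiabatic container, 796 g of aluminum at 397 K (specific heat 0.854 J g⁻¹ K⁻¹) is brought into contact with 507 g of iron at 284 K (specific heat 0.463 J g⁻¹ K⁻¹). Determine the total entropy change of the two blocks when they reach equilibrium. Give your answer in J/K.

ΔS_total = 9.25 J/K

Energy balance: T_f = (m₁c₁T₁ + m₂c₂T₂)/(m₁c₁ + m₂c₂) = 368 K.
ΔS₁ = m₁c₁ ln(T_f/T₁) = 679.784 × ln(368/397) = -51.57 J/K.
ΔS₂ = m₂c₂ ln(T_f/T₂) = 234.741 × ln(368/284) = 60.82 J/K.
ΔS_total = -51.57 + 60.82 = 9.25 J/K.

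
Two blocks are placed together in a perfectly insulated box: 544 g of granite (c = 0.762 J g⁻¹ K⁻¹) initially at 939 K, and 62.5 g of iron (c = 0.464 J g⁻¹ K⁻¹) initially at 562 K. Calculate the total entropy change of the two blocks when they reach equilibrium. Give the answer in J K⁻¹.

Energy balance: T_f = (m₁c₁T₁ + m₂c₂T₂)/(m₁c₁ + m₂c₂) = 914.35 K.
ΔS₁ = m₁c₁ ln(T_f/T₁) = 414.528 × ln(914.35/939) = -11.027 J/K.
ΔS₂ = m₂c₂ ln(T_f/T₂) = 29 × ln(914.35/562) = 14.115 J/K.
ΔS_total = -11.027 + 14.115 = 3.09 J/K.

ΔS_total = 3.09 J/K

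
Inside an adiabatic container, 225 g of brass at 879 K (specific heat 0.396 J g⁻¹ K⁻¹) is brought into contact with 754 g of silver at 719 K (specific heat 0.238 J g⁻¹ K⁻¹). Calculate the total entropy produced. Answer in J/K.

ΔS_total = 1.23 J/K

Energy balance: T_f = (m₁c₁T₁ + m₂c₂T₂)/(m₁c₁ + m₂c₂) = 772.08 K.
ΔS₁ = m₁c₁ ln(T_f/T₁) = 89.1 × ln(772.08/879) = -11.555 J/K.
ΔS₂ = m₂c₂ ln(T_f/T₂) = 179.452 × ln(772.08/719) = 12.783 J/K.
ΔS_total = -11.555 + 12.783 = 1.23 J/K.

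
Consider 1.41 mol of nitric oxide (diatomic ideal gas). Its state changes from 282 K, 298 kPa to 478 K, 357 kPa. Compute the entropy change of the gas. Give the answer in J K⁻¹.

ΔS = 19.5 J/K

ΔS = nC_p ln(T₂/T₁) − nR ln(P₂/P₁), with C_p = 7R/2 = 29.1 J mol⁻¹ K⁻¹ for a diatomic ideal gas.
ΔS = 1.41 × [29.1 × ln(478/282) − 8.314 × ln(357/298)] = 19.5 J/K.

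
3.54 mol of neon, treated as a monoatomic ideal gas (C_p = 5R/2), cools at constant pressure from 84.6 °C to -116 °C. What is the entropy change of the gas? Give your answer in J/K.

In kelvin: T₁ = 357.75 K, T₂ = 157.15 K. At constant pressure, ΔS = nC_p ln(T₂/T₁) with C_p = 5R/2 = 20.79 J mol⁻¹ K⁻¹.
ΔS = 3.54 × 20.79 × ln(157.15/357.75) = -60.5 J/K.

ΔS = -60.5 J/K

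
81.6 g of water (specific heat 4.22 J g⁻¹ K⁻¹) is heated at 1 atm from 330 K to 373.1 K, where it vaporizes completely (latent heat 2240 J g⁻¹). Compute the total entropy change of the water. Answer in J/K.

ΔS = 532 J/K

Warming step: ΔS₁ = m c ln(T_tr/T_i) = 81.6 × 4.22 × ln(373.1/330) = 42.27 J/K.
Phase change: ΔS₂ = +mL/T_tr = 81.6 × 2240 / 373.1 = 489.9 J/K.
ΔS_total = (42.27) + (489.9) = 532 J/K.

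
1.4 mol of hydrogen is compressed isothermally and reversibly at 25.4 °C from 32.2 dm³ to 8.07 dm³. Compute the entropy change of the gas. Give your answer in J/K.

ΔS_gas = -16.1 J/K

For an isothermal ideal gas ΔS_gas = nR ln(V₂/V₁) = 1.4 × 8.314 × ln(8.07/32.2) = -16.1 J/K.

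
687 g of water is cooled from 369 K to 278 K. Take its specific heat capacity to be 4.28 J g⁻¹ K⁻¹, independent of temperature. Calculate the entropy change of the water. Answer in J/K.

ΔS = -833 J/K

ΔS = ∫dQ_rev/T = m c ln(T₂/T₁) = 687 × 4.28 × ln(278/369) = -833 J/K.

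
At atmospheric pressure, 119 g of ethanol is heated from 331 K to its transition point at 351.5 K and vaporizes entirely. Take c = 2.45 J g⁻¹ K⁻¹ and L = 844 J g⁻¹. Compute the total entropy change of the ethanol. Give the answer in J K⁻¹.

ΔS = 303 J/K

Warming step: ΔS₁ = m c ln(T_tr/T_i) = 119 × 2.45 × ln(351.5/331) = 17.52 J/K.
Phase change: ΔS₂ = +mL/T_tr = 119 × 844 / 351.5 = 285.7 J/K.
ΔS_total = (17.52) + (285.7) = 303 J/K.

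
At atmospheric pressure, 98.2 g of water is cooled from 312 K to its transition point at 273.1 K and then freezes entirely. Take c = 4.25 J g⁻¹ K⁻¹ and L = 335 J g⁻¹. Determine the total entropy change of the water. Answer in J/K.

Cooling step: ΔS₁ = m c ln(T_tr/T_i) = 98.2 × 4.25 × ln(273.1/312) = -55.58 J/K.
Phase change: ΔS₂ = −mL/T_tr = −98.2 × 335 / 273.1 = -120.5 J/K.
ΔS_total = (-55.58) + (-120.5) = -176 J/K.

ΔS = -176 J/K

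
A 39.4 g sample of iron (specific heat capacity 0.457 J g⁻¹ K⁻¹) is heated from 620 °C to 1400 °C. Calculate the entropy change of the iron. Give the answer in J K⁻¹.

In kelvin: T₁ = 893.15 K, T₂ = 1673.15 K. ΔS = ∫dQ_rev/T = m c ln(T₂/T₁) = 39.4 × 0.457 × ln(1673.15/893.15) = 11.3 J/K.

ΔS = 11.3 J/K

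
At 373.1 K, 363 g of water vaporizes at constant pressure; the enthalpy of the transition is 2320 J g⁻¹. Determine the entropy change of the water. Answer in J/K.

Heat absorbed by the substance: Q = mL = 363 × 2320 = 842160 J.
At constant T, ΔS = Q_rev/T = 842160 / 373.1 = 2260 J/K.

ΔS = 2260 J/K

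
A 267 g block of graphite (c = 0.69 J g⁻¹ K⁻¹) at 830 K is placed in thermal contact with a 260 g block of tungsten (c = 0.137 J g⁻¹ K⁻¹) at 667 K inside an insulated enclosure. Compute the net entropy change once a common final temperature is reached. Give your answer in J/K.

Energy balance: T_f = (m₁c₁T₁ + m₂c₂T₂)/(m₁c₁ + m₂c₂) = 803.59 K.
ΔS₁ = m₁c₁ ln(T_f/T₁) = 184.23 × ln(803.59/830) = -5.957 J/K.
ΔS₂ = m₂c₂ ln(T_f/T₂) = 35.62 × ln(803.59/667) = 6.636 J/K.
ΔS_total = -5.957 + 6.636 = 0.679 J/K.

ΔS_total = 0.679 J/K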